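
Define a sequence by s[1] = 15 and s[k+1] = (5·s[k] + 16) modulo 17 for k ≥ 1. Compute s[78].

2

s[1] = 15, s[2] = 6, s[3] = 12, s[4] = 8, s[5] = 5, s[6] = 7, s[7] = 0, s[8] = 16, s[9] = 11, s[10] = 3, s[11] = 14, s[12] = 1, s[13] = 4, s[14] = 2, s[15] = 9, s[16] = 10, s[17] = 15.
Since s[17] = s[1] = 15, the sequence is periodic with period 16.
(78 - 1) mod 16 = 13, so s[78] = s[14] = 2.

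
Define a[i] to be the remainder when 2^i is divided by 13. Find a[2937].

5

Computing terms: a[0] = 1,  a[1] = 2,  a[2] = 4,  a[3] = 8,  a[4] = 3,  a[5] = 6,  a[6] = 12,  a[7] = 11,  a[8] = 9,  a[9] = 5,  a[10] = 10,  a[11] = 7,  a[12] = 1.
Since a[12] = a[0] = 1, the sequence is periodic with period 12.
(2937 - 0) mod 12 = 9, so a[2937] = a[9] = 5.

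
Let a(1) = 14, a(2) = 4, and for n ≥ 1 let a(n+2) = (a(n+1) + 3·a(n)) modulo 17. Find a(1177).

12

Computing terms: a(1) = 14; a(2) = 4; a(3) = 12; a(4) = 7; a(5) = 9; a(6) = 13; a(7) = 6; a(8) = 11; a(9) = 12; a(10) = 11; a(11) = 13; a(12) = 12; a(13) = 0; a(14) = 2; a(15) = 2; a(16) = 8; a(17) = 14; a(18) = 4.
Since (a(17), a(18)) = (a(1), a(2)) = (14, 4) (two consecutive terms determine the rest), the sequence is periodic with period 16.
So a(1177) = a(1 + ((1177-1) mod 16)) = a(9) = 12.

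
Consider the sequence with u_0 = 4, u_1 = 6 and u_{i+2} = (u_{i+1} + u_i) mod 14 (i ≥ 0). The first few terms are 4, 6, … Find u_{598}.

We have u_0 = 4, u_1 = 6, u_2 = 10, u_3 = 2, u_4 = 12, u_5 = 0, u_6 = 12, u_7 = 12, u_8 = 10, u_9 = 8, u_{10} = 4, u_{11} = 12, u_{12} = 2, u_{13} = 0, u_{14} = 2, u_{15} = 2, u_{16} = 4, u_{17} = 6.
Since (u_{16}, u_{17}) = (u_0, u_1) = (4, 6) (two consecutive terms determine the rest), the sequence is periodic with period 16.
So u_{598} = u_{0 + ((598-0) mod 16)} = u_6 = 12.

12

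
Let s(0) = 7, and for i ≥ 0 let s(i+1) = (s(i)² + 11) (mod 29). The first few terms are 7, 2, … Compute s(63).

4

s(0) = 7,  s(1) = 2,  s(2) = 15,  s(3) = 4,  s(4) = 27,  s(5) = 15.
Since s(5) = s(2) = 15, the sequence is eventually periodic: after a pre-period of length 2 it cycles with period 3.
For i ≥ 2, s(i) depends only on (i - 2) mod 3. (63 - 2) mod 3 = 1, so s(63) = s(3) = 4.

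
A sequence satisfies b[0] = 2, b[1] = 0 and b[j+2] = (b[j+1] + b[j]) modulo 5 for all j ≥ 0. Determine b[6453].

3

We have b[0] = 2, b[1] = 0, b[2] = 2, b[3] = 2, b[4] = 4, b[5] = 1, b[6] = 0, b[7] = 1, b[8] = 1, b[9] = 2, b[10] = 3, b[11] = 0, b[12] = 3, b[13] = 3, b[14] = 1, b[15] = 4, b[16] = 0, b[17] = 4, b[18] = 4, b[19] = 3, b[20] = 2, b[21] = 0.
The sequence repeats with period 20.
(6453 - 0) mod 20 = 13, so b[6453] = b[13] = 3.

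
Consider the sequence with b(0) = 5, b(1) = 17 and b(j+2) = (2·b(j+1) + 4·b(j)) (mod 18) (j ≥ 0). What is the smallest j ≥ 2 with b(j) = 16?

b(0) = 5, b(1) = 17, b(2) = 0, b(3) = 14, b(4) = 10, b(5) = 4, b(6) = 12, b(7) = 4, b(8) = 2, b(9) = 2, b(10) = 12, b(11) = 14, b(12) = 4, b(13) = 10, b(14) = 0, b(15) = 4, b(16) = 8, b(17) = 14, b(18) = 6, b(19) = 14, b(20) = 16, b(21) = 16, b(22) = 6, b(23) = 4, b(24) = 14, b(25) = 8, b(26) = 0, b(27) = 14.
Since (b(26), b(27)) = (b(2), b(3)) = (0, 14) (two consecutive terms determine the rest), the sequence is eventually periodic: after a pre-period of length 2 it cycles with period 24.
The value 16 first appears (with j ≥ 2) at b(20).

20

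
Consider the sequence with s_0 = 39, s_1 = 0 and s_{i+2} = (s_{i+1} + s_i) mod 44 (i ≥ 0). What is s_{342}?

39

We have s_0 = 39, s_1 = 0, s_2 = 39, s_3 = 39, s_4 = 34, s_5 = 29, s_6 = 19, s_7 = 4, s_8 = 23, s_9 = 27, s_{10} = 6, s_{11} = 33, s_{12} = 39, s_{13} = 28, s_{14} = 23, s_{15} = 7, s_{16} = 30, s_{17} = 37, s_{18} = 23, s_{19} = 16, s_{20} = 39, s_{21} = 11, s_{22} = 6, s_{23} = 17, s_{24} = 23, s_{25} = 40, s_{26} = 19, s_{27} = 15, s_{28} = 34, s_{29} = 5, s_{30} = 39, s_{31} = 0.
The sequence repeats with period 30.
So s_{342} = s_{0 + ((342-0) mod 30)} = s_{12} = 39.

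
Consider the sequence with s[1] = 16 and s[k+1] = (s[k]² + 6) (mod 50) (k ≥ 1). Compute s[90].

20

We have s[1] = 16,  s[2] = 12,  s[3] = 0,  s[4] = 6,  s[5] = 42,  s[6] = 20,  s[7] = 6.
Since s[7] = s[4] = 6, the sequence is eventually periodic: after a pre-period of length 3 it cycles with period 3.
For k ≥ 4, s[k] depends only on (k - 4) mod 3. (90 - 4) mod 3 = 2, so s[90] = s[6] = 20.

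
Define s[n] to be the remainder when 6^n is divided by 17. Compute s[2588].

s[0] = 1,  s[1] = 6,  s[2] = 2,  s[3] = 12,  s[4] = 4,  s[5] = 7,  s[6] = 8,  s[7] = 14,  s[8] = 16,  s[9] = 11,  s[10] = 15,  s[11] = 5,  s[12] = 13,  s[13] = 10,  s[14] = 9,  s[15] = 3,  s[16] = 1.
The sequence repeats with period 16.
So s[2588] = s[0 + ((2588-0) mod 16)] = s[12] = 13.

13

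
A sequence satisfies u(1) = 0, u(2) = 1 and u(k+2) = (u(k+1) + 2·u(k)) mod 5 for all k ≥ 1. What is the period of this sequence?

4

Computing terms: u(1) = 0, u(2) = 1, u(3) = 1, u(4) = 3, u(5) = 0, u(6) = 1.
Since (u(5), u(6)) = (u(1), u(2)) = (0, 1) (two consecutive terms determine the rest), the sequence is periodic with period 4.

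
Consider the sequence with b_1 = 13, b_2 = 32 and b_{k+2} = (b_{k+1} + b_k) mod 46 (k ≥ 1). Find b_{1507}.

41

Computing terms: b_1 = 13,  b_2 = 32,  b_3 = 45,  b_4 = 31,  b_5 = 30,  b_6 = 15,  b_7 = 45,  b_8 = 14,  b_9 = 13,  b_{10} = 27,  b_{11} = 40,  b_{12} = 21,  b_{13} = 15,  b_{14} = 36,  b_{15} = 5,  b_{16} = 41,  b_{17} = 0,  b_{18} = 41,  b_{19} = 41,  b_{20} = 36,  b_{21} = 31,  b_{22} = 21,  b_{23} = 6,  b_{24} = 27,  b_{25} = 33,  b_{26} = 14,  b_{27} = 1,  b_{28} = 15,  b_{29} = 16,  b_{30} = 31,  b_{31} = 1,  b_{32} = 32,  b_{33} = 33,  b_{34} = 19,  b_{35} = 6,  b_{36} = 25,  b_{37} = 31,  b_{38} = 10,  b_{39} = 41,  b_{40} = 5,  b_{41} = 0,  b_{42} = 5,  b_{43} = 5,  b_{44} = 10,  b_{45} = 15,  b_{46} = 25,  b_{47} = 40,  b_{48} = 19,  b_{49} = 13,  b_{50} = 32.
The sequence repeats with period 48.
So b_{1507} = b_{1 + ((1507-1) mod 48)} = b_{19} = 41.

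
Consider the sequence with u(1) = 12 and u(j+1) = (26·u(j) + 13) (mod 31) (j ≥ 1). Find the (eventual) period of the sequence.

6

Computing terms: u(1) = 12,  u(2) = 15,  u(3) = 0,  u(4) = 13,  u(5) = 10,  u(6) = 25,  u(7) = 12.
The sequence repeats with period 6.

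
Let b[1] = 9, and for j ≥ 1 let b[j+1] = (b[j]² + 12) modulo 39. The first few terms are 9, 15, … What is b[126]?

3

Listing terms: b[1] = 9, b[2] = 15, b[3] = 3, b[4] = 21, b[5] = 24, b[6] = 3.
Since b[6] = b[3] = 3, the sequence is eventually periodic: after a pre-period of length 2 it cycles with period 3.
For j ≥ 3, b[j] depends only on (j - 3) mod 3. (126 - 3) mod 3 = 0, so b[126] = b[3] = 3.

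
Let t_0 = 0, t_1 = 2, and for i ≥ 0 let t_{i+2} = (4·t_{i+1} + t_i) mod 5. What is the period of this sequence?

Listing terms: t_0 = 0, t_1 = 2, t_2 = 3, t_3 = 4, t_4 = 4, t_5 = 0, t_6 = 4, t_7 = 1, t_8 = 3, t_9 = 3, t_{10} = 0, t_{11} = 3, t_{12} = 2, t_{13} = 1, t_{14} = 1, t_{15} = 0, t_{16} = 1, t_{17} = 4, t_{18} = 2, t_{19} = 2, t_{20} = 0, t_{21} = 2.
The sequence repeats with period 20.

20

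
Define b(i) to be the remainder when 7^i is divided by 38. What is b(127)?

Listing terms: b(1) = 7,  b(2) = 11,  b(3) = 1,  b(4) = 7.
The sequence repeats with period 3.
So b(127) = b(1 + ((127-1) mod 3)) = b(1) = 7.

7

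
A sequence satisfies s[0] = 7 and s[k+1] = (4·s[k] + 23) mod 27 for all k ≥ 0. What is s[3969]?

7

We have s[0] = 7, s[1] = 24, s[2] = 11, s[3] = 13, s[4] = 21, s[5] = 26, s[6] = 19, s[7] = 18, s[8] = 14, s[9] = 25, s[10] = 15, s[11] = 2, s[12] = 4, s[13] = 12, s[14] = 17, s[15] = 10, s[16] = 9, s[17] = 5, s[18] = 16, s[19] = 6, s[20] = 20, s[21] = 22, s[22] = 3, s[23] = 8, s[24] = 1, s[25] = 0, s[26] = 23, s[27] = 7.
Since s[27] = s[0] = 7, the sequence is periodic with period 27.
(3969 - 0) mod 27 = 0, so s[3969] = s[0] = 7.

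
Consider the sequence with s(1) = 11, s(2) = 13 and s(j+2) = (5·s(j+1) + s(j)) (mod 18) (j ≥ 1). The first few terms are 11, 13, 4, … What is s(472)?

3

Computing terms: s(1) = 11, s(2) = 13, s(3) = 4, s(4) = 15, s(5) = 7, s(6) = 14, s(7) = 5, s(8) = 3, s(9) = 2, s(10) = 13, s(11) = 13, s(12) = 6, s(13) = 7, s(14) = 5, s(15) = 14, s(16) = 3, s(17) = 11, s(18) = 4, s(19) = 13, s(20) = 15, s(21) = 16, s(22) = 5, s(23) = 5, s(24) = 12, s(25) = 11, s(26) = 13.
Since (s(25), s(26)) = (s(1), s(2)) = (11, 13) (two consecutive terms determine the rest), the sequence is periodic with period 24.
(472 - 1) mod 24 = 15, so s(472) = s(16) = 3.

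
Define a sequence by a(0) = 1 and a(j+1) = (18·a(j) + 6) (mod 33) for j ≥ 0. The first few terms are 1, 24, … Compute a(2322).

Computing terms: a(0) = 1, a(1) = 24, a(2) = 9, a(3) = 3, a(4) = 27, a(5) = 30, a(6) = 18, a(7) = 0, a(8) = 6, a(9) = 15, a(10) = 12, a(11) = 24.
Since a(11) = a(1) = 24, the sequence is eventually periodic: after a pre-period of length 1 it cycles with period 10.
For j ≥ 1, a(j) depends only on (j - 1) mod 10. (2322 - 1) mod 10 = 1, so a(2322) = a(2) = 9.

9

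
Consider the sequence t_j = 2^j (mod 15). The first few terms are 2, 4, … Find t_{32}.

1

t_1 = 2, t_2 = 4, t_3 = 8, t_4 = 1, t_5 = 2.
Since t_5 = t_1 = 2, the sequence is periodic with period 4.
(32 - 1) mod 4 = 3, so t_{32} = t_4 = 1.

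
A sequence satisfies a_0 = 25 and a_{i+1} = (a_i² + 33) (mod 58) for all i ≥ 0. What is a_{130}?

Computing terms: a_0 = 25, a_1 = 20, a_2 = 27, a_3 = 8, a_4 = 39, a_5 = 46, a_6 = 3, a_7 = 42, a_8 = 57, a_9 = 34, a_{10} = 29, a_{11} = 4, a_{12} = 49, a_{13} = 56, a_{14} = 37, a_{15} = 10, a_{16} = 17, a_{17} = 32, a_{18} = 13, a_{19} = 28, a_{20} = 5, a_{21} = 0, a_{22} = 33, a_{23} = 20.
Since a_{23} = a_1 = 20, the sequence is eventually periodic: after a pre-period of length 1 it cycles with period 22.
For i ≥ 1, a_i depends only on (i - 1) mod 22. (130 - 1) mod 22 = 19, so a_{130} = a_{20} = 5.

5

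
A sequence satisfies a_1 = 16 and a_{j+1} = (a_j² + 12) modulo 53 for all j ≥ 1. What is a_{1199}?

Computing terms: a_1 = 16, a_2 = 3, a_3 = 21, a_4 = 29, a_5 = 5, a_6 = 37, a_7 = 3.
Since a_7 = a_2 = 3, the sequence is eventually periodic: after a pre-period of length 1 it cycles with period 5.
For j ≥ 2, a_j depends only on (j - 2) mod 5. (1199 - 2) mod 5 = 2, so a_{1199} = a_4 = 29.

29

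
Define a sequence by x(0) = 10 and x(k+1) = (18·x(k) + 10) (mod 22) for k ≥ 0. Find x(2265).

x(0) = 10; x(1) = 14; x(2) = 20; x(3) = 18; x(4) = 4; x(5) = 16; x(6) = 12; x(7) = 6; x(8) = 8; x(9) = 0; x(10) = 10.
Since x(10) = x(0) = 10, the sequence is periodic with period 10.
(2265 - 0) mod 10 = 5, so x(2265) = x(5) = 16.

16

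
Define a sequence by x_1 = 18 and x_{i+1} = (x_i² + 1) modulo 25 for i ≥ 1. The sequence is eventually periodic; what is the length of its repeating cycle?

3

x_1 = 18, x_2 = 0, x_3 = 1, x_4 = 2, x_5 = 5, x_6 = 1.
Since x_6 = x_3 = 1, the sequence is eventually periodic: after a pre-period of length 2 it cycles with period 3.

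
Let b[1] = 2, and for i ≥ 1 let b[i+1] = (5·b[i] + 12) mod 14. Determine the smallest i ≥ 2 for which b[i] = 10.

Listing terms: b[1] = 2,  b[2] = 8,  b[3] = 10,  b[4] = 6,  b[5] = 0,  b[6] = 12,  b[7] = 2.
The sequence repeats with period 6.
The value 10 first appears (with i ≥ 2) at b[3].

3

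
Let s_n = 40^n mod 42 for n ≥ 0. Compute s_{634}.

16

Listing terms: s_0 = 1; s_1 = 40; s_2 = 4; s_3 = 34; s_4 = 16; s_5 = 10; s_6 = 22; s_7 = 40.
Since s_7 = s_1 = 40, the sequence is eventually periodic: after a pre-period of length 1 it cycles with period 6.
For n ≥ 1, s_n depends only on (n - 1) mod 6. (634 - 1) mod 6 = 3, so s_{634} = s_4 = 16.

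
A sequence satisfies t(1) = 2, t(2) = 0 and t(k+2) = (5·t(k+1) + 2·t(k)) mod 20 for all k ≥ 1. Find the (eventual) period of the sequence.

We have t(1) = 2, t(2) = 0, t(3) = 4, t(4) = 0, t(5) = 8, t(6) = 0, t(7) = 16, t(8) = 0, t(9) = 12, t(10) = 0, t(11) = 4.
Since (t(10), t(11)) = (t(2), t(3)) = (0, 4) (two consecutive terms determine the rest), the sequence is eventually periodic: after a pre-period of length 1 it cycles with period 8.

8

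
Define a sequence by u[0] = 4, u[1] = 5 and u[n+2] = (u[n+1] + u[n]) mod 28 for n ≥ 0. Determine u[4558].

3

Computing terms: u[0] = 4; u[1] = 5; u[2] = 9; u[3] = 14; u[4] = 23; u[5] = 9; u[6] = 4; u[7] = 13; u[8] = 17; u[9] = 2; u[10] = 19; u[11] = 21; u[12] = 12; u[13] = 5; u[14] = 17; u[15] = 22; u[16] = 11; u[17] = 5; u[18] = 16; u[19] = 21; u[20] = 9; u[21] = 2; u[22] = 11; u[23] = 13; u[24] = 24; u[25] = 9; u[26] = 5; u[27] = 14; u[28] = 19; u[29] = 5; u[30] = 24; u[31] = 1; u[32] = 25; u[33] = 26; u[34] = 23; u[35] = 21; u[36] = 16; u[37] = 9; u[38] = 25; u[39] = 6; u[40] = 3; u[41] = 9; u[42] = 12; u[43] = 21; u[44] = 5; u[45] = 26; u[46] = 3; u[47] = 1; u[48] = 4; u[49] = 5.
The sequence repeats with period 48.
So u[4558] = u[0 + ((4558-0) mod 48)] = u[46] = 3.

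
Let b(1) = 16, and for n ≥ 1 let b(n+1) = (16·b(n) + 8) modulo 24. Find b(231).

b(1) = 16, b(2) = 0, b(3) = 8, b(4) = 16.
Since b(4) = b(1) = 16, the sequence is periodic with period 3.
So b(231) = b(1 + ((231-1) mod 3)) = b(3) = 8.

8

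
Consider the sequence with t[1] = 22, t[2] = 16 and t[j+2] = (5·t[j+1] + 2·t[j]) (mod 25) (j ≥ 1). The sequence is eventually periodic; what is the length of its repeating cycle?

Computing terms: t[1] = 22, t[2] = 16, t[3] = 24, t[4] = 2, t[5] = 8, t[6] = 19, t[7] = 11, t[8] = 18, t[9] = 12, t[10] = 21, t[11] = 4, t[12] = 12, t[13] = 18, t[14] = 14, t[15] = 6, t[16] = 8, t[17] = 2, t[18] = 1, t[19] = 9, t[20] = 22, t[21] = 3, t[22] = 9, t[23] = 1, t[24] = 23, t[25] = 17, t[26] = 6, t[27] = 14, t[28] = 7, t[29] = 13, t[30] = 4, t[31] = 21, t[32] = 13, t[33] = 7, t[34] = 11, t[35] = 19, t[36] = 17, t[37] = 23, t[38] = 24, t[39] = 16, t[40] = 3, t[41] = 22, t[42] = 16.
The sequence repeats with period 40.

40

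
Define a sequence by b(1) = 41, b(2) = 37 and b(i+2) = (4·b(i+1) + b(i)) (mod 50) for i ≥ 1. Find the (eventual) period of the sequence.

We have b(1) = 41, b(2) = 37, b(3) = 39, b(4) = 43, b(5) = 11, b(6) = 37, b(7) = 9, b(8) = 23, b(9) = 1, b(10) = 27, b(11) = 9, b(12) = 13, b(13) = 11, b(14) = 7, b(15) = 39, b(16) = 13, b(17) = 41, b(18) = 27, b(19) = 49, b(20) = 23, b(21) = 41, b(22) = 37.
Since (b(21), b(22)) = (b(1), b(2)) = (41, 37) (two consecutive terms determine the rest), the sequence is periodic with period 20.

20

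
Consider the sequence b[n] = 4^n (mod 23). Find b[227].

8

We have b[0] = 1, b[1] = 4, b[2] = 16, b[3] = 18, b[4] = 3, b[5] = 12, b[6] = 2, b[7] = 8, b[8] = 9, b[9] = 13, b[10] = 6, b[11] = 1.
The sequence repeats with period 11.
(227 - 0) mod 11 = 7, so b[227] = b[7] = 8.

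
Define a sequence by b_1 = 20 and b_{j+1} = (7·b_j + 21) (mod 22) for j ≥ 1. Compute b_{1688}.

11

Listing terms: b_1 = 20, b_2 = 7, b_3 = 4, b_4 = 5, b_5 = 12, b_6 = 17, b_7 = 8, b_8 = 11, b_9 = 10, b_{10} = 3, b_{11} = 20.
Since b_{11} = b_1 = 20, the sequence is periodic with period 10.
So b_{1688} = b_{1 + ((1688-1) mod 10)} = b_8 = 11.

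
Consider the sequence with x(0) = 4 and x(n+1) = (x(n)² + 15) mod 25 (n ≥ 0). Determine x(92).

21

Computing terms: x(0) = 4, x(1) = 6, x(2) = 1, x(3) = 16, x(4) = 21, x(5) = 6.
Since x(5) = x(1) = 6, the sequence is eventually periodic: after a pre-period of length 1 it cycles with period 4.
For n ≥ 1, x(n) depends only on (n - 1) mod 4. (92 - 1) mod 4 = 3, so x(92) = x(4) = 21.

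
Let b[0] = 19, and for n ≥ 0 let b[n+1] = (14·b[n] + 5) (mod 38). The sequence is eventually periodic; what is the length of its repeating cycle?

b[0] = 19, b[1] = 5, b[2] = 37, b[3] = 29, b[4] = 31, b[5] = 21, b[6] = 33, b[7] = 11, b[8] = 7, b[9] = 27, b[10] = 3, b[11] = 9, b[12] = 17, b[13] = 15, b[14] = 25, b[15] = 13, b[16] = 35, b[17] = 1, b[18] = 19.
The sequence repeats with period 18.

18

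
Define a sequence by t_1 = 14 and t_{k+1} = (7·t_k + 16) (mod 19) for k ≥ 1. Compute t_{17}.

0

t_1 = 14, t_2 = 0, t_3 = 16, t_4 = 14.
Since t_4 = t_1 = 14, the sequence is periodic with period 3.
So t_{17} = t_{1 + ((17-1) mod 3)} = t_2 = 0.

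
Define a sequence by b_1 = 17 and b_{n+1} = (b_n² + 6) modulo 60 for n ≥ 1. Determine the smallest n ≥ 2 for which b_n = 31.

3

Computing terms: b_1 = 17; b_2 = 55; b_3 = 31; b_4 = 7; b_5 = 55.
Since b_5 = b_2 = 55, the sequence is eventually periodic: after a pre-period of length 1 it cycles with period 3.
The value 31 first appears (with n ≥ 2) at b_3.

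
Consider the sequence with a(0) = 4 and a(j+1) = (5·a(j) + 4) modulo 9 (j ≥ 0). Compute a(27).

Computing terms: a(0) = 4,  a(1) = 6,  a(2) = 7,  a(3) = 3,  a(4) = 1,  a(5) = 0,  a(6) = 4.
The sequence repeats with period 6.
(27 - 0) mod 6 = 3, so a(27) = a(3) = 3.

3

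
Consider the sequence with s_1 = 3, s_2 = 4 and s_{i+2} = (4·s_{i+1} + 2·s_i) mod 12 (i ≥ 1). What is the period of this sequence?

6

Computing terms: s_1 = 3; s_2 = 4; s_3 = 10; s_4 = 0; s_5 = 8; s_6 = 8; s_7 = 0; s_8 = 4; s_9 = 4; s_{10} = 0; s_{11} = 8.
Since (s_{10}, s_{11}) = (s_4, s_5) = (0, 8) (two consecutive terms determine the rest), the sequence is eventually periodic: after a pre-period of length 3 it cycles with period 6.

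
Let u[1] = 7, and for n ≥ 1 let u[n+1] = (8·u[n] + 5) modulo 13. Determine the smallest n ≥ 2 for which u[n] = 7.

We have u[1] = 7,  u[2] = 9,  u[3] = 12,  u[4] = 10,  u[5] = 7.
Since u[5] = u[1] = 7, the sequence is periodic with period 4.
The value 7 next appears (with n ≥ 2) at u[5].

5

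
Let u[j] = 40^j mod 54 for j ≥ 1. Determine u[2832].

46

Computing terms: u[1] = 40; u[2] = 34; u[3] = 10; u[4] = 22; u[5] = 16; u[6] = 46; u[7] = 4; u[8] = 52; u[9] = 28; u[10] = 40.
The sequence repeats with period 9.
(2832 - 1) mod 9 = 5, so u[2832] = u[6] = 46.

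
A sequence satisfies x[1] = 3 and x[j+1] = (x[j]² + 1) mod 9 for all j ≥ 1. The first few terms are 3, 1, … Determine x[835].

5

Computing terms: x[1] = 3,  x[2] = 1,  x[3] = 2,  x[4] = 5,  x[5] = 8,  x[6] = 2.
Since x[6] = x[3] = 2, the sequence is eventually periodic: after a pre-period of length 2 it cycles with period 3.
For j ≥ 3, x[j] depends only on (j - 3) mod 3. (835 - 3) mod 3 = 1, so x[835] = x[4] = 5.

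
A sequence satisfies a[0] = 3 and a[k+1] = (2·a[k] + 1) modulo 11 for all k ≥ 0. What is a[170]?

3

Computing terms: a[0] = 3,  a[1] = 7,  a[2] = 4,  a[3] = 9,  a[4] = 8,  a[5] = 6,  a[6] = 2,  a[7] = 5,  a[8] = 0,  a[9] = 1,  a[10] = 3.
Since a[10] = a[0] = 3, the sequence is periodic with period 10.
So a[170] = a[0 + ((170-0) mod 10)] = a[0] = 3.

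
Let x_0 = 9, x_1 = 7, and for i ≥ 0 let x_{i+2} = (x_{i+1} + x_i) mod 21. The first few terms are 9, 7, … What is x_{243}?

Listing terms: x_0 = 9, x_1 = 7, x_2 = 16, x_3 = 2, x_4 = 18, x_5 = 20, x_6 = 17, x_7 = 16, x_8 = 12, x_9 = 7, x_{10} = 19, x_{11} = 5, x_{12} = 3, x_{13} = 8, x_{14} = 11, x_{15} = 19, x_{16} = 9, x_{17} = 7.
Since (x_{16}, x_{17}) = (x_0, x_1) = (9, 7) (two consecutive terms determine the rest), the sequence is periodic with period 16.
So x_{243} = x_{0 + ((243-0) mod 16)} = x_3 = 2.

2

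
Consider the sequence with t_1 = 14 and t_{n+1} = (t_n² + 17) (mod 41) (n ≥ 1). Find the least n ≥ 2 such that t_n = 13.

5

Listing terms: t_1 = 14; t_2 = 8; t_3 = 40; t_4 = 18; t_5 = 13; t_6 = 22; t_7 = 9; t_8 = 16; t_9 = 27; t_{10} = 8.
Since t_{10} = t_2 = 8, the sequence is eventually periodic: after a pre-period of length 1 it cycles with period 8.
The value 13 first appears (with n ≥ 2) at t_5.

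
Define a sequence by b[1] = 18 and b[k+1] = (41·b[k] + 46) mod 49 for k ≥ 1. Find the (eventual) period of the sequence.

Listing terms: b[1] = 18, b[2] = 0, b[3] = 46, b[4] = 21, b[5] = 25, b[6] = 42, b[7] = 4, b[8] = 14, b[9] = 32, b[10] = 35, b[11] = 11, b[12] = 7, b[13] = 39, b[14] = 28, b[15] = 18.
Since b[15] = b[1] = 18, the sequence is periodic with period 14.

14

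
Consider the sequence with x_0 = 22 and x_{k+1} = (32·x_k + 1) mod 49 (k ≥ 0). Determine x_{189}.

We have x_0 = 22,  x_1 = 19,  x_2 = 21,  x_3 = 36,  x_4 = 26,  x_5 = 0,  x_6 = 1,  x_7 = 33,  x_8 = 28,  x_9 = 15,  x_{10} = 40,  x_{11} = 7,  x_{12} = 29,  x_{13} = 47,  x_{14} = 35,  x_{15} = 43,  x_{16} = 5,  x_{17} = 14,  x_{18} = 8,  x_{19} = 12,  x_{20} = 42,  x_{21} = 22.
Since x_{21} = x_0 = 22, the sequence is periodic with period 21.
(189 - 0) mod 21 = 0, so x_{189} = x_0 = 22.

22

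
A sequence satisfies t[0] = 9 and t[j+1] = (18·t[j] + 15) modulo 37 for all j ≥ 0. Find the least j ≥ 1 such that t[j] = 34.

7

We have t[0] = 9; t[1] = 29; t[2] = 19; t[3] = 24; t[4] = 3; t[5] = 32; t[6] = 36; t[7] = 34; t[8] = 35; t[9] = 16; t[10] = 7; t[11] = 30; t[12] = 0; t[13] = 15; t[14] = 26; t[15] = 2; t[16] = 14; t[17] = 8; t[18] = 11; t[19] = 28; t[20] = 1; t[21] = 33; t[22] = 17; t[23] = 25; t[24] = 21; t[25] = 23; t[26] = 22; t[27] = 4; t[28] = 13; t[29] = 27; t[30] = 20; t[31] = 5; t[32] = 31; t[33] = 18; t[34] = 6; t[35] = 12; t[36] = 9.
The sequence repeats with period 36.
The value 34 first appears (with j ≥ 1) at t[7].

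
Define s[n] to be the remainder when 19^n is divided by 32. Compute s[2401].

We have s[1] = 19; s[2] = 9; s[3] = 11; s[4] = 17; s[5] = 3; s[6] = 25; s[7] = 27; s[8] = 1; s[9] = 19.
Since s[9] = s[1] = 19, the sequence is periodic with period 8.
(2401 - 1) mod 8 = 0, so s[2401] = s[1] = 19.

19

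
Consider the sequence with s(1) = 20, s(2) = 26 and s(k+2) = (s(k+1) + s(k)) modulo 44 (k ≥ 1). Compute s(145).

Computing terms: s(1) = 20, s(2) = 26, s(3) = 2, s(4) = 28, s(5) = 30, s(6) = 14, s(7) = 0, s(8) = 14, s(9) = 14, s(10) = 28, s(11) = 42, s(12) = 26, s(13) = 24, s(14) = 6, s(15) = 30, s(16) = 36, s(17) = 22, s(18) = 14, s(19) = 36, s(20) = 6, s(21) = 42, s(22) = 4, s(23) = 2, s(24) = 6, s(25) = 8, s(26) = 14, s(27) = 22, s(28) = 36, s(29) = 14, s(30) = 6, s(31) = 20, s(32) = 26.
Since (s(31), s(32)) = (s(1), s(2)) = (20, 26) (two consecutive terms determine the rest), the sequence is periodic with period 30.
So s(145) = s(1 + ((145-1) mod 30)) = s(25) = 8.

8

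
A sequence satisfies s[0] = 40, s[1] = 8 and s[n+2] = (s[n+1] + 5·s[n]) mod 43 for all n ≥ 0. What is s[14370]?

24

Listing terms: s[0] = 40,  s[1] = 8,  s[2] = 36,  s[3] = 33,  s[4] = 41,  s[5] = 34,  s[6] = 24,  s[7] = 22,  s[8] = 13,  s[9] = 37,  s[10] = 16,  s[11] = 29,  s[12] = 23,  s[13] = 39,  s[14] = 25,  s[15] = 5,  s[16] = 1,  s[17] = 26,  s[18] = 31,  s[19] = 32,  s[20] = 15,  s[21] = 3,  s[22] = 35,  s[23] = 7,  s[24] = 10,  s[25] = 2,  s[26] = 9,  s[27] = 19,  s[28] = 21,  s[29] = 30,  s[30] = 6,  s[31] = 27,  s[32] = 14,  s[33] = 20,  s[34] = 4,  s[35] = 18,  s[36] = 38,  s[37] = 42,  s[38] = 17,  s[39] = 12,  s[40] = 11,  s[41] = 28,  s[42] = 40,  s[43] = 8.
The sequence repeats with period 42.
(14370 - 0) mod 42 = 6, so s[14370] = s[6] = 24.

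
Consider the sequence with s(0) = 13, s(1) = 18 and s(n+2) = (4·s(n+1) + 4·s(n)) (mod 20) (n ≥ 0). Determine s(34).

8

We have s(0) = 13, s(1) = 18, s(2) = 4, s(3) = 8, s(4) = 8, s(5) = 4, s(6) = 8.
Since (s(5), s(6)) = (s(2), s(3)) = (4, 8) (two consecutive terms determine the rest), the sequence is eventually periodic: after a pre-period of length 2 it cycles with period 3.
For n ≥ 2, s(n) depends only on (n - 2) mod 3. (34 - 2) mod 3 = 2, so s(34) = s(4) = 8.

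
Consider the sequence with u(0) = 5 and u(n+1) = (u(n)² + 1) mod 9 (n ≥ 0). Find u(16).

Listing terms: u(0) = 5, u(1) = 8, u(2) = 2, u(3) = 5.
Since u(3) = u(0) = 5, the sequence is periodic with period 3.
(16 - 0) mod 3 = 1, so u(16) = u(1) = 8.

8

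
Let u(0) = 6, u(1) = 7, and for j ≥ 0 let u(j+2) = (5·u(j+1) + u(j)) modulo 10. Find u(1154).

We have u(0) = 6, u(1) = 7, u(2) = 1, u(3) = 2, u(4) = 1, u(5) = 7, u(6) = 6, u(7) = 7.
Since (u(6), u(7)) = (u(0), u(1)) = (6, 7) (two consecutive terms determine the rest), the sequence is periodic with period 6.
(1154 - 0) mod 6 = 2, so u(1154) = u(2) = 1.

1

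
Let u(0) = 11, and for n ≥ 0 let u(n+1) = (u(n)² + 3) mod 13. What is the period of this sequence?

5

We have u(0) = 11, u(1) = 7, u(2) = 0, u(3) = 3, u(4) = 12, u(5) = 4, u(6) = 6, u(7) = 0.
Since u(7) = u(2) = 0, the sequence is eventually periodic: after a pre-period of length 2 it cycles with period 5.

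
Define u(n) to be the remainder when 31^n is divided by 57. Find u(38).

We have u(1) = 31; u(2) = 49; u(3) = 37; u(4) = 7; u(5) = 46; u(6) = 1; u(7) = 31.
Since u(7) = u(1) = 31, the sequence is periodic with period 6.
So u(38) = u(1 + ((38-1) mod 6)) = u(2) = 49.

49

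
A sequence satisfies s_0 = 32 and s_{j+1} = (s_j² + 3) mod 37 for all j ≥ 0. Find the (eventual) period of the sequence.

Computing terms: s_0 = 32,  s_1 = 28,  s_2 = 10,  s_3 = 29,  s_4 = 30,  s_5 = 15,  s_6 = 6,  s_7 = 2,  s_8 = 7,  s_9 = 15.
Since s_9 = s_5 = 15, the sequence is eventually periodic: after a pre-period of length 5 it cycles with period 4.

4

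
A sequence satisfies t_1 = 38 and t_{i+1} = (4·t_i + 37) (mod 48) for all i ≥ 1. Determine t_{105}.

Computing terms: t_1 = 38, t_2 = 45, t_3 = 25, t_4 = 41, t_5 = 9, t_6 = 25.
Since t_6 = t_3 = 25, the sequence is eventually periodic: after a pre-period of length 2 it cycles with period 3.
For i ≥ 3, t_i depends only on (i - 3) mod 3. (105 - 3) mod 3 = 0, so t_{105} = t_3 = 25.

25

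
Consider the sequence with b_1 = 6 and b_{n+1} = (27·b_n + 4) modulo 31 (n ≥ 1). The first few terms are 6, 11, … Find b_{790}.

15

We have b_1 = 6; b_2 = 11; b_3 = 22; b_4 = 9; b_5 = 30; b_6 = 8; b_7 = 3; b_8 = 23; b_9 = 5; b_{10} = 15; b_{11} = 6.
The sequence repeats with period 10.
(790 - 1) mod 10 = 9, so b_{790} = b_{10} = 15.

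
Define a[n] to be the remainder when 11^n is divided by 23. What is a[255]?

17

Listing terms: a[1] = 11, a[2] = 6, a[3] = 20, a[4] = 13, a[5] = 5, a[6] = 9, a[7] = 7, a[8] = 8, a[9] = 19, a[10] = 2, a[11] = 22, a[12] = 12, a[13] = 17, a[14] = 3, a[15] = 10, a[16] = 18, a[17] = 14, a[18] = 16, a[19] = 15, a[20] = 4, a[21] = 21, a[22] = 1, a[23] = 11.
Since a[23] = a[1] = 11, the sequence is periodic with period 22.
So a[255] = a[1 + ((255-1) mod 22)] = a[13] = 17.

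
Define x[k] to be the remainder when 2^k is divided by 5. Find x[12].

1

Computing terms: x[0] = 1, x[1] = 2, x[2] = 4, x[3] = 3, x[4] = 1.
Since x[4] = x[0] = 1, the sequence is periodic with period 4.
So x[12] = x[0 + ((12-0) mod 4)] = x[0] = 1.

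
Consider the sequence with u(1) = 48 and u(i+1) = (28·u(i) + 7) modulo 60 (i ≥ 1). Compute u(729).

23

Listing terms: u(1) = 48,  u(2) = 31,  u(3) = 35,  u(4) = 27,  u(5) = 43,  u(6) = 11,  u(7) = 15,  u(8) = 7,  u(9) = 23,  u(10) = 51,  u(11) = 55,  u(12) = 47,  u(13) = 3,  u(14) = 31.
Since u(14) = u(2) = 31, the sequence is eventually periodic: after a pre-period of length 1 it cycles with period 12.
For i ≥ 2, u(i) depends only on (i - 2) mod 12. (729 - 2) mod 12 = 7, so u(729) = u(9) = 23.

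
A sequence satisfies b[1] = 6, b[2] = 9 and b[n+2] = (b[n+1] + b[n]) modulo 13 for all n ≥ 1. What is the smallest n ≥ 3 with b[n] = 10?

11

b[1] = 6, b[2] = 9, b[3] = 2, b[4] = 11, b[5] = 0, b[6] = 11, b[7] = 11, b[8] = 9, b[9] = 7, b[10] = 3, b[11] = 10, b[12] = 0, b[13] = 10, b[14] = 10, b[15] = 7, b[16] = 4, b[17] = 11, b[18] = 2, b[19] = 0, b[20] = 2, b[21] = 2, b[22] = 4, b[23] = 6, b[24] = 10, b[25] = 3, b[26] = 0, b[27] = 3, b[28] = 3, b[29] = 6, b[30] = 9.
The sequence repeats with period 28.
The value 10 first appears (with n ≥ 3) at b[11].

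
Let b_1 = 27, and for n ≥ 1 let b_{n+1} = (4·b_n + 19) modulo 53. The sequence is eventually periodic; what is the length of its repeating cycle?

26

Listing terms: b_1 = 27, b_2 = 21, b_3 = 50, b_4 = 7, b_5 = 47, b_6 = 48, b_7 = 52, b_8 = 15, b_9 = 26, b_{10} = 17, b_{11} = 34, b_{12} = 49, b_{13} = 3, b_{14} = 31, b_{15} = 37, b_{16} = 8, b_{17} = 51, b_{18} = 11, b_{19} = 10, b_{20} = 6, b_{21} = 43, b_{22} = 32, b_{23} = 41, b_{24} = 24, b_{25} = 9, b_{26} = 2, b_{27} = 27.
The sequence repeats with period 26.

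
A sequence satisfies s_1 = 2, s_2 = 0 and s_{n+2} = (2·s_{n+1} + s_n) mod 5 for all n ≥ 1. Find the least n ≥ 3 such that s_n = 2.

We have s_1 = 2, s_2 = 0, s_3 = 2, s_4 = 4, s_5 = 0, s_6 = 4, s_7 = 3, s_8 = 0, s_9 = 3, s_{10} = 1, s_{11} = 0, s_{12} = 1, s_{13} = 2, s_{14} = 0.
Since (s_{13}, s_{14}) = (s_1, s_2) = (2, 0) (two consecutive terms determine the rest), the sequence is periodic with period 12.
The value 2 first appears (with n ≥ 3) at s_3.

3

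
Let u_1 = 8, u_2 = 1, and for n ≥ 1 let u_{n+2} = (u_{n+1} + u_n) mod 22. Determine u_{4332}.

Computing terms: u_1 = 8,  u_2 = 1,  u_3 = 9,  u_4 = 10,  u_5 = 19,  u_6 = 7,  u_7 = 4,  u_8 = 11,  u_9 = 15,  u_{10} = 4,  u_{11} = 19,  u_{12} = 1,  u_{13} = 20,  u_{14} = 21,  u_{15} = 19,  u_{16} = 18,  u_{17} = 15,  u_{18} = 11,  u_{19} = 4,  u_{20} = 15,  u_{21} = 19,  u_{22} = 12,  u_{23} = 9,  u_{24} = 21,  u_{25} = 8,  u_{26} = 7,  u_{27} = 15,  u_{28} = 0,  u_{29} = 15,  u_{30} = 15,  u_{31} = 8,  u_{32} = 1.
The sequence repeats with period 30.
(4332 - 1) mod 30 = 11, so u_{4332} = u_{12} = 1.

1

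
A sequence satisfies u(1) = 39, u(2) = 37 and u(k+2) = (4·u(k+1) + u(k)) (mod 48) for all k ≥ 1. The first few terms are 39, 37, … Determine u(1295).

We have u(1) = 39; u(2) = 37; u(3) = 43; u(4) = 17; u(5) = 15; u(6) = 29; u(7) = 35; u(8) = 25; u(9) = 39; u(10) = 37.
The sequence repeats with period 8.
(1295 - 1) mod 8 = 6, so u(1295) = u(7) = 35.

35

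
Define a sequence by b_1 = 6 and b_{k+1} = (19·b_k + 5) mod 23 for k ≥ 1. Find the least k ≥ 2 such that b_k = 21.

Computing terms: b_1 = 6,  b_2 = 4,  b_3 = 12,  b_4 = 3,  b_5 = 16,  b_6 = 10,  b_7 = 11,  b_8 = 7,  b_9 = 0,  b_{10} = 5,  b_{11} = 8,  b_{12} = 19,  b_{13} = 21,  b_{14} = 13,  b_{15} = 22,  b_{16} = 9,  b_{17} = 15,  b_{18} = 14,  b_{19} = 18,  b_{20} = 2,  b_{21} = 20,  b_{22} = 17,  b_{23} = 6.
The sequence repeats with period 22.
The value 21 first appears (with k ≥ 2) at b_{13}.

13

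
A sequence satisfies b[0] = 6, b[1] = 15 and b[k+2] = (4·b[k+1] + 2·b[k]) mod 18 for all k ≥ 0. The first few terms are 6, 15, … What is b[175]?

6

b[0] = 6,  b[1] = 15,  b[2] = 0,  b[3] = 12,  b[4] = 12,  b[5] = 0,  b[6] = 6,  b[7] = 6,  b[8] = 0,  b[9] = 12.
Since (b[8], b[9]) = (b[2], b[3]) = (0, 12) (two consecutive terms determine the rest), the sequence is eventually periodic: after a pre-period of length 2 it cycles with period 6.
For k ≥ 2, b[k] depends only on (k - 2) mod 6. (175 - 2) mod 6 = 5, so b[175] = b[7] = 6.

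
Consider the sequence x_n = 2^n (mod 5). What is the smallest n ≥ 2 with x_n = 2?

5

Computing terms: x_1 = 2, x_2 = 4, x_3 = 3, x_4 = 1, x_5 = 2.
Since x_5 = x_1 = 2, the sequence is periodic with period 4.
The value 2 next appears (with n ≥ 2) at x_5.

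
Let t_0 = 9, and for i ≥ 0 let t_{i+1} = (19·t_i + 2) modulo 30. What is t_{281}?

13

Listing terms: t_0 = 9, t_1 = 23, t_2 = 19, t_3 = 3, t_4 = 29, t_5 = 13, t_6 = 9.
The sequence repeats with period 6.
So t_{281} = t_{0 + ((281-0) mod 6)} = t_5 = 13.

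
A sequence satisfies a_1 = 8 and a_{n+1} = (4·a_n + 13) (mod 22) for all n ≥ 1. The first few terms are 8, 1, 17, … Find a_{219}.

We have a_1 = 8,  a_2 = 1,  a_3 = 17,  a_4 = 15,  a_5 = 7,  a_6 = 19,  a_7 = 1.
Since a_7 = a_2 = 1, the sequence is eventually periodic: after a pre-period of length 1 it cycles with period 5.
For n ≥ 2, a_n depends only on (n - 2) mod 5. (219 - 2) mod 5 = 2, so a_{219} = a_4 = 15.

15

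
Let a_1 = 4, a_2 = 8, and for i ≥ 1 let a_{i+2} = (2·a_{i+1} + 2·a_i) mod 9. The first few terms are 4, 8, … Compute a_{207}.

0

Listing terms: a_1 = 4; a_2 = 8; a_3 = 6; a_4 = 1; a_5 = 5; a_6 = 3; a_7 = 7; a_8 = 2; a_9 = 0; a_{10} = 4; a_{11} = 8.
The sequence repeats with period 9.
(207 - 1) mod 9 = 8, so a_{207} = a_9 = 0.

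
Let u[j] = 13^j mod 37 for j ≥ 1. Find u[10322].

Listing terms: u[1] = 13,  u[2] = 21,  u[3] = 14,  u[4] = 34,  u[5] = 35,  u[6] = 11,  u[7] = 32,  u[8] = 9,  u[9] = 6,  u[10] = 4,  u[11] = 15,  u[12] = 10,  u[13] = 19,  u[14] = 25,  u[15] = 29,  u[16] = 7,  u[17] = 17,  u[18] = 36,  u[19] = 24,  u[20] = 16,  u[21] = 23,  u[22] = 3,  u[23] = 2,  u[24] = 26,  u[25] = 5,  u[26] = 28,  u[27] = 31,  u[28] = 33,  u[29] = 22,  u[30] = 27,  u[31] = 18,  u[32] = 12,  u[33] = 8,  u[34] = 30,  u[35] = 20,  u[36] = 1,  u[37] = 13.
The sequence repeats with period 36.
(10322 - 1) mod 36 = 25, so u[10322] = u[26] = 28.

28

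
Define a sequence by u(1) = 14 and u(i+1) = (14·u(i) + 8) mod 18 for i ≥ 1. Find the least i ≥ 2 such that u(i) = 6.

2

Computing terms: u(1) = 14, u(2) = 6, u(3) = 2, u(4) = 0, u(5) = 8, u(6) = 12, u(7) = 14.
The sequence repeats with period 6.
The value 6 first appears (with i ≥ 2) at u(2).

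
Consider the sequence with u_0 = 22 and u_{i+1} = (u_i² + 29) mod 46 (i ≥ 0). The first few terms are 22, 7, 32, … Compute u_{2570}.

24

u_0 = 22, u_1 = 7, u_2 = 32, u_3 = 41, u_4 = 8, u_5 = 1, u_6 = 30, u_7 = 9, u_8 = 18, u_9 = 31, u_{10} = 24, u_{11} = 7.
Since u_{11} = u_1 = 7, the sequence is eventually periodic: after a pre-period of length 1 it cycles with period 10.
For i ≥ 1, u_i depends only on (i - 1) mod 10. (2570 - 1) mod 10 = 9, so u_{2570} = u_{10} = 24.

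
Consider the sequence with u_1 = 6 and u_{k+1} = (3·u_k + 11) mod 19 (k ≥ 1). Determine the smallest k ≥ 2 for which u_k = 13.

u_1 = 6, u_2 = 10, u_3 = 3, u_4 = 1, u_5 = 14, u_6 = 15, u_7 = 18, u_8 = 8, u_9 = 16, u_{10} = 2, u_{11} = 17, u_{12} = 5, u_{13} = 7, u_{14} = 13, u_{15} = 12, u_{16} = 9, u_{17} = 0, u_{18} = 11, u_{19} = 6.
Since u_{19} = u_1 = 6, the sequence is periodic with period 18.
The value 13 first appears (with k ≥ 2) at u_{14}.

14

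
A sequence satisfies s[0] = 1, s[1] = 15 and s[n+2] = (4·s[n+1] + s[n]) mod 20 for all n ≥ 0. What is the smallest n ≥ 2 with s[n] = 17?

4

s[0] = 1; s[1] = 15; s[2] = 1; s[3] = 19; s[4] = 17; s[5] = 7; s[6] = 5; s[7] = 7; s[8] = 13; s[9] = 19; s[10] = 9; s[11] = 15; s[12] = 9; s[13] = 11; s[14] = 13; s[15] = 3; s[16] = 5; s[17] = 3; s[18] = 17; s[19] = 11; s[20] = 1; s[21] = 15.
Since (s[20], s[21]) = (s[0], s[1]) = (1, 15) (two consecutive terms determine the rest), the sequence is periodic with period 20.
The value 17 first appears (with n ≥ 2) at s[4].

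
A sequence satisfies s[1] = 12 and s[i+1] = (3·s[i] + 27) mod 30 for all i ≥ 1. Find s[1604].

15

s[1] = 12,  s[2] = 3,  s[3] = 6,  s[4] = 15,  s[5] = 12.
The sequence repeats with period 4.
(1604 - 1) mod 4 = 3, so s[1604] = s[4] = 15.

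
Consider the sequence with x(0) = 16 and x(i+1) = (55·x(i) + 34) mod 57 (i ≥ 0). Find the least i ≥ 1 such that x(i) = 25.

We have x(0) = 16,  x(1) = 2,  x(2) = 30,  x(3) = 31,  x(4) = 29,  x(5) = 33,  x(6) = 25,  x(7) = 41,  x(8) = 9,  x(9) = 16.
The sequence repeats with period 9.
The value 25 first appears (with i ≥ 1) at x(6).

6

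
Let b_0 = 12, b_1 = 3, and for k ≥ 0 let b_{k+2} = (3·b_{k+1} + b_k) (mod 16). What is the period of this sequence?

Computing terms: b_0 = 12; b_1 = 3; b_2 = 5; b_3 = 2; b_4 = 11; b_5 = 3; b_6 = 4; b_7 = 15; b_8 = 1; b_9 = 2; b_{10} = 7; b_{11} = 7; b_{12} = 12; b_{13} = 11; b_{14} = 13; b_{15} = 2; b_{16} = 3; b_{17} = 11; b_{18} = 4; b_{19} = 7; b_{20} = 9; b_{21} = 2; b_{22} = 15; b_{23} = 15; b_{24} = 12; b_{25} = 3.
Since (b_{24}, b_{25}) = (b_0, b_1) = (12, 3) (two consecutive terms determine the rest), the sequence is periodic with period 24.

24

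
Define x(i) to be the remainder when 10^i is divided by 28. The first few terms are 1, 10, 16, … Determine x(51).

Listing terms: x(0) = 1,  x(1) = 10,  x(2) = 16,  x(3) = 20,  x(4) = 4,  x(5) = 12,  x(6) = 8,  x(7) = 24,  x(8) = 16.
Since x(8) = x(2) = 16, the sequence is eventually periodic: after a pre-period of length 2 it cycles with period 6.
For i ≥ 2, x(i) depends only on (i - 2) mod 6. (51 - 2) mod 6 = 1, so x(51) = x(3) = 20.

20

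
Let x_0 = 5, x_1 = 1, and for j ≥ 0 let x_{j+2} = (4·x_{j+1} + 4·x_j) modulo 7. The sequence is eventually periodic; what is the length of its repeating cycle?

6

x_0 = 5, x_1 = 1, x_2 = 3, x_3 = 2, x_4 = 6, x_5 = 4, x_6 = 5, x_7 = 1.
Since (x_6, x_7) = (x_0, x_1) = (5, 1) (two consecutive terms determine the rest), the sequence is periodic with period 6.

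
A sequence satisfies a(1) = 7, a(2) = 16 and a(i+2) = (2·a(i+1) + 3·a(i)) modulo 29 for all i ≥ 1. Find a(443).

a(1) = 7,  a(2) = 16,  a(3) = 24,  a(4) = 9,  a(5) = 3,  a(6) = 4,  a(7) = 17,  a(8) = 17,  a(9) = 27,  a(10) = 18,  a(11) = 1,  a(12) = 27,  a(13) = 28,  a(14) = 21,  a(15) = 10,  a(16) = 25,  a(17) = 22,  a(18) = 3,  a(19) = 14,  a(20) = 8,  a(21) = 0,  a(22) = 24,  a(23) = 19,  a(24) = 23,  a(25) = 16,  a(26) = 14,  a(27) = 18,  a(28) = 20,  a(29) = 7,  a(30) = 16.
The sequence repeats with period 28.
So a(443) = a(1 + ((443-1) mod 28)) = a(23) = 19.

19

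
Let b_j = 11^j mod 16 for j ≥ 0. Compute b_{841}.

Listing terms: b_0 = 1; b_1 = 11; b_2 = 9; b_3 = 3; b_4 = 1.
Since b_4 = b_0 = 1, the sequence is periodic with period 4.
(841 - 0) mod 4 = 1, so b_{841} = b_1 = 11.

11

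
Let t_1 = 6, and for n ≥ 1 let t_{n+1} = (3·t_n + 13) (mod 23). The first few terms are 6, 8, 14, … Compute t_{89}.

6

t_1 = 6, t_2 = 8, t_3 = 14, t_4 = 9, t_5 = 17, t_6 = 18, t_7 = 21, t_8 = 7, t_9 = 11, t_{10} = 0, t_{11} = 13, t_{12} = 6.
Since t_{12} = t_1 = 6, the sequence is periodic with period 11.
So t_{89} = t_{1 + ((89-1) mod 11)} = t_1 = 6.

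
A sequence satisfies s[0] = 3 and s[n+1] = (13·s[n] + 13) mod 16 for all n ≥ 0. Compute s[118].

Computing terms: s[0] = 3, s[1] = 4, s[2] = 1, s[3] = 10, s[4] = 15, s[5] = 0, s[6] = 13, s[7] = 6, s[8] = 11, s[9] = 12, s[10] = 9, s[11] = 2, s[12] = 7, s[13] = 8, s[14] = 5, s[15] = 14, s[16] = 3.
Since s[16] = s[0] = 3, the sequence is periodic with period 16.
So s[118] = s[0 + ((118-0) mod 16)] = s[6] = 13.

13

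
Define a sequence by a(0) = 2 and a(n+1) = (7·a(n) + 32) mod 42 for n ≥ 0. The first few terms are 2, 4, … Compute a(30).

32

Listing terms: a(0) = 2, a(1) = 4, a(2) = 18, a(3) = 32, a(4) = 4.
Since a(4) = a(1) = 4, the sequence is eventually periodic: after a pre-period of length 1 it cycles with period 3.
For n ≥ 1, a(n) depends only on (n - 1) mod 3. (30 - 1) mod 3 = 2, so a(30) = a(3) = 32.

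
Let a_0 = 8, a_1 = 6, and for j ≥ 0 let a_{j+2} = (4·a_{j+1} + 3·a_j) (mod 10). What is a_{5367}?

0

We have a_0 = 8; a_1 = 6; a_2 = 8; a_3 = 0; a_4 = 4; a_5 = 6; a_6 = 6; a_7 = 2; a_8 = 6; a_9 = 0; a_{10} = 8; a_{11} = 2; a_{12} = 2; a_{13} = 4; a_{14} = 2; a_{15} = 0; a_{16} = 6; a_{17} = 4; a_{18} = 4; a_{19} = 8; a_{20} = 4; a_{21} = 0; a_{22} = 2; a_{23} = 8; a_{24} = 8; a_{25} = 6.
The sequence repeats with period 24.
So a_{5367} = a_{0 + ((5367-0) mod 24)} = a_{15} = 0.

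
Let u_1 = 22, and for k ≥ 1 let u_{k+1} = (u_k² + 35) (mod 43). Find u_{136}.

27

u_1 = 22, u_2 = 3, u_3 = 1, u_4 = 36, u_5 = 41, u_6 = 39, u_7 = 8, u_8 = 13, u_9 = 32, u_{10} = 27, u_{11} = 33, u_{12} = 6, u_{13} = 28, u_{14} = 2, u_{15} = 39.
Since u_{15} = u_6 = 39, the sequence is eventually periodic: after a pre-period of length 5 it cycles with period 9.
For k ≥ 6, u_k depends only on (k - 6) mod 9. (136 - 6) mod 9 = 4, so u_{136} = u_{10} = 27.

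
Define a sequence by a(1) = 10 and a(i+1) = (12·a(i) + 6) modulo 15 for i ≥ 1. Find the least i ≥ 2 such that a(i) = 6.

Listing terms: a(1) = 10, a(2) = 6, a(3) = 3, a(4) = 12, a(5) = 0, a(6) = 6.
Since a(6) = a(2) = 6, the sequence is eventually periodic: after a pre-period of length 1 it cycles with period 4.
The value 6 first appears (with i ≥ 2) at a(2).

2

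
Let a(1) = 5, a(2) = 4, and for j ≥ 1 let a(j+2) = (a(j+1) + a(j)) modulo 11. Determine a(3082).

4

Listing terms: a(1) = 5; a(2) = 4; a(3) = 9; a(4) = 2; a(5) = 0; a(6) = 2; a(7) = 2; a(8) = 4; a(9) = 6; a(10) = 10; a(11) = 5; a(12) = 4.
The sequence repeats with period 10.
(3082 - 1) mod 10 = 1, so a(3082) = a(2) = 4.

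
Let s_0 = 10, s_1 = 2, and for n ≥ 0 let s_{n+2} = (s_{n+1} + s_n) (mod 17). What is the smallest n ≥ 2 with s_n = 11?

Computing terms: s_0 = 10; s_1 = 2; s_2 = 12; s_3 = 14; s_4 = 9; s_5 = 6; s_6 = 15; s_7 = 4; s_8 = 2; s_9 = 6; s_{10} = 8; s_{11} = 14; s_{12} = 5; s_{13} = 2; s_{14} = 7; s_{15} = 9; s_{16} = 16; s_{17} = 8; s_{18} = 7; s_{19} = 15; s_{20} = 5; s_{21} = 3; s_{22} = 8; s_{23} = 11; s_{24} = 2; s_{25} = 13; s_{26} = 15; s_{27} = 11; s_{28} = 9; s_{29} = 3; s_{30} = 12; s_{31} = 15; s_{32} = 10; s_{33} = 8; s_{34} = 1; s_{35} = 9; s_{36} = 10; s_{37} = 2.
The sequence repeats with period 36.
The value 11 first appears (with n ≥ 2) at s_{23}.

23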